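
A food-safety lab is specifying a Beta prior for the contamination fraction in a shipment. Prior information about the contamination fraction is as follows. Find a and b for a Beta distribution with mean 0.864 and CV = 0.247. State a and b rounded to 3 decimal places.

a = 1.365, b = 0.215

Var = (CV·μ)² = (0.247×0.864)² = 0.045543.
a+b = μ(1−μ)/Var − 1 = 0.117504/0.045543 − 1 = 1.5801.
Thus a = 0.864·1.5801 = 1.365 and b = 0.136·1.5801 = 0.215.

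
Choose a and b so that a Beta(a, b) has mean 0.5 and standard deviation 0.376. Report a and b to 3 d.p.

First σ² = 0.141376. Setting a = μn, b = (1−μ)n with n = a+b,
μ(1−μ)/(n+1) = 0.141376 ⇒ n+1 = 0.25/0.141376 = 1.7683 ⇒ n = 0.7683.
Hence a = 0.5×0.7683 = 0.384, b = 0.5×0.7683 = 0.384.

a = 0.384, b = 0.384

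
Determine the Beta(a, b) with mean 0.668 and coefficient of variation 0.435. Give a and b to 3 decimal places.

Var = (CV·μ)² = (0.435×0.668)² = 0.084437.
a+b = μ(1−μ)/Var − 1 = 0.221776/0.084437 − 1 = 1.6265.
Thus a = 0.668·1.6265 = 1.087 and b = 0.332·1.6265 = 0.540.

a = 1.087, b = 0.540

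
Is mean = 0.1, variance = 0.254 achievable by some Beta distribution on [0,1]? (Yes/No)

No

For any Beta, Var(X) < E[X]·(1−E[X]).
Here μ(1−μ) = 0.1×0.9 = 0.09, and 0.254 ≥ 0.09.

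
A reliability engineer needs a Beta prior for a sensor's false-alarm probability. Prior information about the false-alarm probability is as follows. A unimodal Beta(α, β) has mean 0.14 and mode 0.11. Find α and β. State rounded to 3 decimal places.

α = 3.640, β = 22.360

With s = α+β: μ = α/s and mode = (α−1)/(s−2). Eliminating α = μs,
μs − 1 = m(s−2) ⇒ s(μ−m) = 1−2m ⇒ s = 0.78/0.03 = 26.0000.
So α = μs = 3.640, β = (1−μ)s = 22.360.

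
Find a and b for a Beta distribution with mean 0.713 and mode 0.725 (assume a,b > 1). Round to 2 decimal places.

Let s = a+b. Mean gives a = μs = 0.713s; mode gives (a−1)/(s−2) = 0.725.
Substituting: 0.713s − 1 = 0.725(s−2) = 0.725s − 1.450, so -0.012s = -0.450 and s = 37.5000.
Then a = 0.713×37.5000 = 26.74 and b = s−a = 10.76.

a = 26.74, b = 10.76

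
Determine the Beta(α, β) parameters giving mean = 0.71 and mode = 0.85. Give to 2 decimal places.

α = 3.55, β = 1.45

With s = α+β: μ = α/s and mode = (α−1)/(s−2). Eliminating α = μs,
μs − 1 = m(s−2) ⇒ s(μ−m) = 1−2m ⇒ s = -0.70/-0.14 = 5.0000.
So α = μs = 3.55, β = (1−μ)s = 1.45.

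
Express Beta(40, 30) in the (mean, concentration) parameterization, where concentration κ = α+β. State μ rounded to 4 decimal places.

κ = α+β = 40+30 = 70; μ = α/κ = 40/70 = 0.5714.

μ = 0.5714, κ = 70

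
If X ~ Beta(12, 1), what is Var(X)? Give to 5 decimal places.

0.00507

α+β = 13 and αβ = 12, so Var = αβ/[(α+β)²(α+β+1)] = 12/2366 = 0.00507.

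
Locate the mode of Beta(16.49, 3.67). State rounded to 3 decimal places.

0.853

The density x^(α−1)(1−x)^(β−1) is maximised at (α−1)/(α+β−2) = 15.49/18.16 = 0.853.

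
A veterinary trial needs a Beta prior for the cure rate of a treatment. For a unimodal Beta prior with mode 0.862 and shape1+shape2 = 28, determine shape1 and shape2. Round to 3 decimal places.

shape1 = 23.412, shape2 = 4.588

Mode = (shape1−1)/(κ−2) with κ = shape1+shape2, so shape1−1 = 0.862·26 = 22.412.
shape1 = 23.412; shape2 = κ − shape1 = 4.588.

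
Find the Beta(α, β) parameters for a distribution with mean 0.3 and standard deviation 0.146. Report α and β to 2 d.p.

Variance = 0.146² = 0.021316. The moment-matching identity α+β = μ(1−μ)/Var − 1 gives
α+β = 0.21/0.021316 − 1 = 8.8518, so α = μ·8.8518 = 2.66 and β = (1−μ)·8.8518 = 6.20.

α = 2.66, β = 6.20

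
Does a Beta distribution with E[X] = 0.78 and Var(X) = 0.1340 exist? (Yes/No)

The Beta variance bound is σ² < μ(1−μ).
Here μ(1−μ) = 0.78×0.22 = 0.1716, and 0.1340 < 0.1716.

Yes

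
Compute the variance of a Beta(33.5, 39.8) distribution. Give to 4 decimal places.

Var = αβ/[(α+β)²(α+β+1)] = (33.5×39.8)/(73.3²×74.3) = 1333.30/399205.727 = 0.0033.

0.0033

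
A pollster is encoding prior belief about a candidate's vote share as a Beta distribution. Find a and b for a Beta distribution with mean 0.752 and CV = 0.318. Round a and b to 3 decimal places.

a = 1.700, b = 0.561

Var = (CV·μ)² = (0.318×0.752)² = 0.057186.
a+b = μ(1−μ)/Var − 1 = 0.186496/0.057186 − 1 = 2.2612.
Thus a = 0.752·2.2612 = 1.700 and b = 0.248·2.2612 = 0.561.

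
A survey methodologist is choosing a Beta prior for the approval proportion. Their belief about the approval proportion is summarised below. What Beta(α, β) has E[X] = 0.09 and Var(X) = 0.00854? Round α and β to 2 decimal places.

Write ν = α+β; then α = μν and Var = μ(1−μ)/(ν+1).
ν = μ(1−μ)/Var − 1 = 0.0819/0.00854 − 1 = 8.5902.
α = 0.09·8.5902 = 0.77, β = 0.91·8.5902 = 7.82.

α = 0.77, β = 7.82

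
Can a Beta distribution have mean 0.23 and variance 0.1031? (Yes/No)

Yes

For any Beta, Var(X) < E[X]·(1−E[X]).
Here μ(1−μ) = 0.23×0.77 = 0.1771, and 0.1031 < 0.1771.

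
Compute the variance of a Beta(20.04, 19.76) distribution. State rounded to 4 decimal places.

0.0061

μ = 20.04/39.80 = 0.503518; Var = μ(1−μ)/(α+β+1) = 0.2499876/40.80 = 0.0061.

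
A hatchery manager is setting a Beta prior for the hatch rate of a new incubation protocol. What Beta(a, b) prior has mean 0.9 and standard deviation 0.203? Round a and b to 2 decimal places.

First σ² = 0.041209. Setting a = μn, b = (1−μ)n with n = a+b,
μ(1−μ)/(n+1) = 0.041209 ⇒ n+1 = 0.09/0.041209 = 2.1840 ⇒ n = 1.1840.
Hence a = 0.9×1.1840 = 1.07, b = 0.1×1.1840 = 0.12.

a = 1.07, b = 0.12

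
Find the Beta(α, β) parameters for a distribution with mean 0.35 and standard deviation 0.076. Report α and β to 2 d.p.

α = 13.44, β = 24.95

First σ² = 0.005776. Setting α = μn, β = (1−μ)n with n = α+β,
μ(1−μ)/(n+1) = 0.005776 ⇒ n+1 = 0.2275/0.005776 = 39.3871 ⇒ n = 38.3871.
Hence α = 0.35×38.3871 = 13.44, β = 0.65×38.3871 = 24.95.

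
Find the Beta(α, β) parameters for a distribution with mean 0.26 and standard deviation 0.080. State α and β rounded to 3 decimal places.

α = 7.556, β = 21.506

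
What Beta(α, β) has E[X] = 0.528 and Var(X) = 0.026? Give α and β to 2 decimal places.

α = 4.53, β = 4.05

Write ν = α+β; then α = μν and Var = μ(1−μ)/(ν+1).
ν = μ(1−μ)/Var − 1 = 0.249216/0.026 − 1 = 8.5852.
α = 0.528·8.5852 = 4.53, β = 0.472·8.5852 = 4.05.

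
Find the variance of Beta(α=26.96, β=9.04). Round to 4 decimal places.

0.0051

Var = αβ/[(α+β)²(α+β+1)] = (26.96×9.04)/(36.00²×37.00) = 243.7184/47952.000000 = 0.0051.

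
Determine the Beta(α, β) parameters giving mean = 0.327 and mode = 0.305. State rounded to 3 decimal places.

α = 5.797, β = 11.930

With s = α+β: μ = α/s and mode = (α−1)/(s−2). Eliminating α = μs,
μs − 1 = m(s−2) ⇒ s(μ−m) = 1−2m ⇒ s = 0.390/0.022 = 17.7273.
So α = μs = 5.797, β = (1−μ)s = 11.930.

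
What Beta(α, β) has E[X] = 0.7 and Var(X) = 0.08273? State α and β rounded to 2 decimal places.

Let s = α+β. The Beta variance is μ(1−μ)/(s+1).
So s+1 = μ(1−μ)/σ² = (0.7×0.3)/0.08273 = 0.21/0.08273 = 2.5384, giving s = 1.5384.
Then α = μs = 0.7×1.5384 = 1.08 and β = (1−μ)s = 0.3×1.5384 = 0.46.

α = 1.08, β = 0.46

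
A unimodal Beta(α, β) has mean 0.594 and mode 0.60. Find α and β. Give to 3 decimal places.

With s = α+β: μ = α/s and mode = (α−1)/(s−2). Eliminating α = μs,
μs − 1 = m(s−2) ⇒ s(μ−m) = 1−2m ⇒ s = -0.20/-0.006 = 33.3333.
So α = μs = 19.800, β = (1−μ)s = 13.533.

α = 19.800, β = 13.533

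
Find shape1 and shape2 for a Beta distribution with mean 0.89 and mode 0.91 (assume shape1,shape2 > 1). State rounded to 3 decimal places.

shape1 = 36.490, shape2 = 4.510

With s = shape1+shape2: μ = shape1/s and mode = (shape1−1)/(s−2). Eliminating shape1 = μs,
μs − 1 = m(s−2) ⇒ s(μ−m) = 1−2m ⇒ s = -0.82/-0.02 = 41.0000.
So shape1 = μs = 36.490, shape2 = (1−μ)s = 4.510.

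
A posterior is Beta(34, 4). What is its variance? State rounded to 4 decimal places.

0.0024

μ = 34/38 = 0.894737; Var = μ(1−μ)/(α+β+1) = 0.0941828/39 = 0.0024.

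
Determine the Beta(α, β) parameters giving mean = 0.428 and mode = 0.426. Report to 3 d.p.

With s = α+β: μ = α/s and mode = (α−1)/(s−2). Eliminating α = μs,
μs − 1 = m(s−2) ⇒ s(μ−m) = 1−2m ⇒ s = 0.148/0.002 = 74.0000.
So α = μs = 31.672, β = (1−μ)s = 42.328.

α = 31.672, β = 42.328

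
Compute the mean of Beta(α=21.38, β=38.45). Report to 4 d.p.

The Beta mean is α/(α+β) = 21.38/(21.38+38.45) = 0.3573.

0.3573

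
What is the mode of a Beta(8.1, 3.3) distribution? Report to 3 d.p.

0.755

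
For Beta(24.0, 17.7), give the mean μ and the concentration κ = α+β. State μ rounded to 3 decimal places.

μ = 0.576, κ = 41.7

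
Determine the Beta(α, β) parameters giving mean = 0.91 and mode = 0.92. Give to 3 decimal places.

With s = α+β: μ = α/s and mode = (α−1)/(s−2). Eliminating α = μs,
μs − 1 = m(s−2) ⇒ s(μ−m) = 1−2m ⇒ s = -0.84/-0.01 = 84.0000.
So α = μs = 76.440, β = (1−μ)s = 7.560.

α = 76.440, β = 7.560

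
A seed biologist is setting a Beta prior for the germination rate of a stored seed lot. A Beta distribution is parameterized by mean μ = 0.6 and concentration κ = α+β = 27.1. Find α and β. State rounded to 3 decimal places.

α = 16.260, β = 10.840

Split κ in proportion μ : (1−μ): α = 0.6·27.1 = 16.260, β = 27.1 − 16.260 = 10.840.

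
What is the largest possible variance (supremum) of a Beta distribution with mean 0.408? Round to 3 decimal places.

0.242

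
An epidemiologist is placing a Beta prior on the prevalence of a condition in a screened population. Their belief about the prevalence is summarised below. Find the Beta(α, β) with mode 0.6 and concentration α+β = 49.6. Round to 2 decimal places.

α = 29.56, β = 20.04

For α,β>1 the mode is (α−1)/(α+β−2), so α = mode·(κ−2)+1 = 0.6×47.6+1 = 29.56.
And β = (1−mode)·(κ−2)+1 = 0.4×47.6+1 = 20.04.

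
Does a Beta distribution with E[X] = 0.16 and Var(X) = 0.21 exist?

For any Beta, Var(X) < E[X]·(1−E[X]).
Here μ(1−μ) = 0.16×0.84 = 0.1344, and 0.21 ≥ 0.1344.

No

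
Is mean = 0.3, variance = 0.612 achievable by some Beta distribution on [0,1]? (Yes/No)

No

For any Beta, Var(X) < E[X]·(1−E[X]).
Here μ(1−μ) = 0.3×0.7 = 0.21, and 0.612 ≥ 0.21.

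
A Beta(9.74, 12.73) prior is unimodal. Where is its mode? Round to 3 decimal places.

0.427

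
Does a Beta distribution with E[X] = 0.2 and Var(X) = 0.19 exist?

For any Beta, Var(X) < E[X]·(1−E[X]).
Here μ(1−μ) = 0.2×0.8 = 0.16, and 0.19 ≥ 0.16.

No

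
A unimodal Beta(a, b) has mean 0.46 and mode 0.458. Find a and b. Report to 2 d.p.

Let s = a+b. Mean gives a = μs = 0.46s; mode gives (a−1)/(s−2) = 0.458.
Substituting: 0.46s − 1 = 0.458(s−2) = 0.458s − 0.916, so 0.002s = 0.084 and s = 42.0000.
Then a = 0.46×42.0000 = 19.32 and b = s−a = 22.68.

a = 19.32, b = 22.68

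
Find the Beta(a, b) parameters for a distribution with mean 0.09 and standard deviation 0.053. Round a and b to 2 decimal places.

σ² = 0.053² = 0.002809.
With s = a+b, Var = μ(1−μ)/(s+1), so s+1 = (0.09×0.91)/0.002809 = 29.1563 and s = 28.1563.
a = μs = 2.53, b = (1−μ)s = 25.62.

a = 2.53, b = 25.62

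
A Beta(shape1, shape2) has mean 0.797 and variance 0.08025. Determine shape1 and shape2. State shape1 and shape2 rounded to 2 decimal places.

shape1 = 0.81, shape2 = 0.21

By moment matching, shape1+shape2 = μ(1−μ)/σ² − 1 = (0.797·0.203)/0.08025 − 1 = 2.0161 − 1 = 1.0161.
Since shape1/(shape1+shape2) = μ, shape1 = 0.797·1.0161 = 0.81 and shape2 = 0.203·1.0161 = 0.21.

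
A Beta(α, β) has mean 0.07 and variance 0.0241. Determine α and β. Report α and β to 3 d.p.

Let s = α+β. The Beta variance is μ(1−μ)/(s+1).
So s+1 = μ(1−μ)/σ² = (0.07×0.93)/0.0241 = 0.0651/0.0241 = 2.7012, giving s = 1.7012.
Then α = μs = 0.07×1.7012 = 0.119 and β = (1−μ)s = 0.93×1.7012 = 1.582.

α = 0.119, β = 1.582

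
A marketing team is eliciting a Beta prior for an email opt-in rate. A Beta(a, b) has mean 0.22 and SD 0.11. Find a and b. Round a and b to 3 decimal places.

a = 2.900, b = 10.282

σ² = 0.11² = 0.0121.
With s = a+b, Var = μ(1−μ)/(s+1), so s+1 = (0.22×0.78)/0.0121 = 14.1818 and s = 13.1818.
a = μs = 2.900, b = (1−μ)s = 10.282.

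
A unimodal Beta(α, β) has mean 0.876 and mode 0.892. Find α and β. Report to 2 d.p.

Let s = α+β. Mean gives α = μs = 0.876s; mode gives (α−1)/(s−2) = 0.892.
Substituting: 0.876s − 1 = 0.892(s−2) = 0.892s − 1.784, so -0.016s = -0.784 and s = 49.0000.
Then α = 0.876×49.0000 = 42.92 and β = s−α = 6.08.

α = 42.92, β = 6.08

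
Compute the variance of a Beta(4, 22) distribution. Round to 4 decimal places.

Var = αβ/[(α+β)²(α+β+1)] = (4×22)/(26²×27) = 88/18252 = 0.0048.

0.0048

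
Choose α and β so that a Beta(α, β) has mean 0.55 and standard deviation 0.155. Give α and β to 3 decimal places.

Variance = 0.155² = 0.024025. The moment-matching identity α+β = μ(1−μ)/Var − 1 gives
α+β = 0.2475/0.024025 − 1 = 9.3018, so α = μ·9.3018 = 5.116 and β = (1−μ)·9.3018 = 4.186.

α = 5.116, β = 4.186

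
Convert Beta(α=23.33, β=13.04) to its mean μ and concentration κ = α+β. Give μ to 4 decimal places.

μ = 0.6415, κ = 36.37

κ = α+β = 23.33+13.04 = 36.37; μ = α/κ = 23.33/36.37 = 0.6415.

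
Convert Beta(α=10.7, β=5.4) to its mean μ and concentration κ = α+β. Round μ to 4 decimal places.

κ = α+β = 10.7+5.4 = 16.1; μ = α/κ = 10.7/16.1 = 0.6646.

μ = 0.6646, κ = 16.1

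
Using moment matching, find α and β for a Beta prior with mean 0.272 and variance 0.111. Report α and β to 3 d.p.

α = 0.213, β = 0.571

Let s = α+β. The Beta variance is μ(1−μ)/(s+1).
So s+1 = μ(1−μ)/σ² = (0.272×0.728)/0.111 = 0.198016/0.111 = 1.7839, giving s = 0.7839.
Then α = μs = 0.272×0.7839 = 0.213 and β = (1−μ)s = 0.728×0.7839 = 0.571.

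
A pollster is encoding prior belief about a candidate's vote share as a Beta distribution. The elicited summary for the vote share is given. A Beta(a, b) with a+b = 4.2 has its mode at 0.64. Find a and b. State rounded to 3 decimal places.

a = 2.408, b = 1.792

Mode = (a−1)/(κ−2) with κ = a+b, so a−1 = 0.64·2.2 = 1.408.
a = 2.408; b = κ − a = 1.792.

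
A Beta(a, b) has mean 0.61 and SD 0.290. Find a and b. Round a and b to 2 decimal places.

a = 1.12, b = 0.71

Variance = 0.290² = 0.084100. The moment-matching identity a+b = μ(1−μ)/Var − 1 gives
a+b = 0.2379/0.084100 − 1 = 1.8288, so a = μ·1.8288 = 1.12 and b = (1−μ)·1.8288 = 0.71.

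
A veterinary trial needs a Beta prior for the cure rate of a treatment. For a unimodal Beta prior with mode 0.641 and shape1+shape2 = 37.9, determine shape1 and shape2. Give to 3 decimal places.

shape1 = 24.012, shape2 = 13.888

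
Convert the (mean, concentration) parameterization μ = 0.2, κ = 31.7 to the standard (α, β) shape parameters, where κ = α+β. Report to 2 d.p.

Split κ in proportion μ : (1−μ): α = 0.2·31.7 = 6.34, β = 31.7 − 6.34 = 25.36.

α = 6.34, β = 25.36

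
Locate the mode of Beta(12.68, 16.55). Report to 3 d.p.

The density x^(α−1)(1−x)^(β−1) is maximised at (α−1)/(α+β−2) = 11.68/27.23 = 0.429.

0.429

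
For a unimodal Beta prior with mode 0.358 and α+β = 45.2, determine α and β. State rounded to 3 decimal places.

Mode = (α−1)/(κ−2) with κ = α+β, so α−1 = 0.358·43.2 = 15.466.
α = 16.466; β = κ − α = 28.734.

α = 16.466, β = 28.734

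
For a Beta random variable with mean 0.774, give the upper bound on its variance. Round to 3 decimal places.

For fixed mean μ the Beta variance is μ(1−μ)/(α+β+1), increasing as α+β decreases.
Its least upper bound (not attained) is μ(1−μ) = 0.774·0.226 = 0.175.

0.175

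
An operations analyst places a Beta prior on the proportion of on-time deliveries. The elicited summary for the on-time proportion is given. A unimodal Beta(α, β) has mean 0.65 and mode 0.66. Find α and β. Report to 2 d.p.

Let s = α+β. Mean gives α = μs = 0.65s; mode gives (α−1)/(s−2) = 0.66.
Substituting: 0.65s − 1 = 0.66(s−2) = 0.66s − 1.32, so -0.01s = -0.32 and s = 32.0000.
Then α = 0.65×32.0000 = 20.80 and β = s−α = 11.20.

α = 20.80, β = 11.20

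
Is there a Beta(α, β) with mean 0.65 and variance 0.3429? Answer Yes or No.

The Beta variance bound is σ² < μ(1−μ).
Here μ(1−μ) = 0.65×0.35 = 0.2275, and 0.3429 ≥ 0.2275.

No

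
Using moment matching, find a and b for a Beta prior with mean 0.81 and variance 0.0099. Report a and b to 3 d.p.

a = 11.782, b = 2.764

Let s = a+b. The Beta variance is μ(1−μ)/(s+1).
So s+1 = μ(1−μ)/σ² = (0.81×0.19)/0.0099 = 0.1539/0.0099 = 15.5455, giving s = 14.5455.
Then a = μs = 0.81×14.5455 = 11.782 and b = (1−μ)s = 0.19×14.5455 = 2.764.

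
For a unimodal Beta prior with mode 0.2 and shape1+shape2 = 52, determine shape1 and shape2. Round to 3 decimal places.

Mode = (shape1−1)/(κ−2) with κ = shape1+shape2, so shape1−1 = 0.2·50 = 10.000.
shape1 = 11.000; shape2 = κ − shape1 = 41.000.

shape1 = 11.000, shape2 = 41.000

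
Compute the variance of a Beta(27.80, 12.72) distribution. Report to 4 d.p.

0.0052

μ = 27.80/40.52 = 0.686081; Var = μ(1−μ)/(α+β+1) = 0.2153739/41.52 = 0.0052.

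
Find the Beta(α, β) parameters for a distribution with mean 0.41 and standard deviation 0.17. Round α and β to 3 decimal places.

First σ² = 0.0289. Setting α = μn, β = (1−μ)n with n = α+β,
μ(1−μ)/(n+1) = 0.0289 ⇒ n+1 = 0.2419/0.0289 = 8.3702 ⇒ n = 7.3702.
Hence α = 0.41×7.3702 = 3.022, β = 0.59×7.3702 = 4.348.

α = 3.022, β = 4.348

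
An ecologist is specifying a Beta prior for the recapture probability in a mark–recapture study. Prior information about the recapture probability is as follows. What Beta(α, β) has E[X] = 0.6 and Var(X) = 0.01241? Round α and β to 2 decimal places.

Let s = α+β. The Beta variance is μ(1−μ)/(s+1).
So s+1 = μ(1−μ)/σ² = (0.6×0.4)/0.01241 = 0.24/0.01241 = 19.3392, giving s = 18.3392.
Then α = μs = 0.6×18.3392 = 11.00 and β = (1−μ)s = 0.4×18.3392 = 7.34.

α = 11.00, β = 7.34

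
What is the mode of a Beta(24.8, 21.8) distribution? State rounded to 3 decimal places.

0.534

With α,β > 1, mode = (α−1)/(α+β−2) = 23.8/44.6 = 0.534.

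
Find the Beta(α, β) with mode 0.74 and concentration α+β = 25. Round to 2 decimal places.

For α,β>1 the mode is (α−1)/(α+β−2), so α = mode·(κ−2)+1 = 0.74×23+1 = 18.02.
And β = (1−mode)·(κ−2)+1 = 0.26×23+1 = 6.98.

α = 18.02, β = 6.98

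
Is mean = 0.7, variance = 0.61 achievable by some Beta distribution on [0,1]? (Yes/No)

The Beta variance bound is σ² < μ(1−μ).
Here μ(1−μ) = 0.7×0.3 = 0.21, and 0.61 ≥ 0.21.

No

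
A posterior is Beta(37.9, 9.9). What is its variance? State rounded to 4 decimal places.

0.0034

μ = 37.9/47.8 = 0.792887; Var = μ(1−μ)/(α+β+1) = 0.1642172/48.8 = 0.0034.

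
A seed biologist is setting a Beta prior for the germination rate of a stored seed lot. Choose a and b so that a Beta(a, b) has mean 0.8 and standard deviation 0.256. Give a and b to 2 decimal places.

First σ² = 0.065536. Setting a = μn, b = (1−μ)n with n = a+b,
μ(1−μ)/(n+1) = 0.065536 ⇒ n+1 = 0.16/0.065536 = 2.4414 ⇒ n = 1.4414.
Hence a = 0.8×1.4414 = 1.15, b = 0.2×1.4414 = 0.29.

a = 1.15, b = 0.29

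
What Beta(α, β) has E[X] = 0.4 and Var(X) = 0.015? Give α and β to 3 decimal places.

Let s = α+β. The Beta variance is μ(1−μ)/(s+1).
So s+1 = μ(1−μ)/σ² = (0.4×0.6)/0.015 = 0.24/0.015 = 16.0000, giving s = 15.0000.
Then α = μs = 0.4×15.0000 = 6.000 and β = (1−μ)s = 0.6×15.0000 = 9.000.

α = 6.000, β = 9.000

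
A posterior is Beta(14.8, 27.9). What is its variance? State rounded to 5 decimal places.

μ = 14.8/42.7 = 0.346604; Var = μ(1−μ)/(α+β+1) = 0.2264697/43.7 = 0.00518.

0.00518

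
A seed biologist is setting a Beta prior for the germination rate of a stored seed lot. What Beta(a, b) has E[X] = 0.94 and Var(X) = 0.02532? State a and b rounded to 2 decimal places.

a = 1.15, b = 0.07

By moment matching, a+b = μ(1−μ)/σ² − 1 = (0.94·0.06)/0.02532 − 1 = 2.2275 − 1 = 1.2275.
Since a/(a+b) = μ, a = 0.94·1.2275 = 1.15 and b = 0.06·1.2275 = 0.07.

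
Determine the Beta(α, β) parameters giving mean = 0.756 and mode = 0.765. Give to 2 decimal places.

α = 44.52, β = 14.37

Let s = α+β. Mean gives α = μs = 0.756s; mode gives (α−1)/(s−2) = 0.765.
Substituting: 0.756s − 1 = 0.765(s−2) = 0.765s − 1.530, so -0.009s = -0.530 and s = 58.8889.
Then α = 0.756×58.8889 = 44.52 and β = s−α = 14.37.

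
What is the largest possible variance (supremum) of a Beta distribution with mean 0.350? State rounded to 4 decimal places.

0.2275

For fixed mean μ the Beta variance is μ(1−μ)/(α+β+1), increasing as α+β decreases.
Its least upper bound (not attained) is μ(1−μ) = 0.350·0.650 = 0.2275.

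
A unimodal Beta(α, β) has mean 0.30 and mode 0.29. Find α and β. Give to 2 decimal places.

α = 12.60, β = 29.40

Let s = α+β. Mean gives α = μs = 0.30s; mode gives (α−1)/(s−2) = 0.29.
Substituting: 0.30s − 1 = 0.29(s−2) = 0.29s − 0.58, so 0.01s = 0.42 and s = 42.0000.
Then α = 0.30×42.0000 = 12.60 and β = s−α = 29.40.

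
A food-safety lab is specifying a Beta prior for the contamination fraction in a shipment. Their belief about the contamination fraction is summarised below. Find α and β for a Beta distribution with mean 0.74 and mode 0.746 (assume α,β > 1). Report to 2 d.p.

Let s = α+β. Mean gives α = μs = 0.74s; mode gives (α−1)/(s−2) = 0.746.
Substituting: 0.74s − 1 = 0.746(s−2) = 0.746s − 1.492, so -0.006s = -0.492 and s = 82.0000.
Then α = 0.74×82.0000 = 60.68 and β = s−α = 21.32.

α = 60.68, β = 21.32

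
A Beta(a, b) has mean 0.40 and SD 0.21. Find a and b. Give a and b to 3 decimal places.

σ² = 0.21² = 0.0441.
With s = a+b, Var = μ(1−μ)/(s+1), so s+1 = (0.40×0.60)/0.0441 = 5.4422 and s = 4.4422.
a = μs = 1.777, b = (1−μ)s = 2.665.

a = 1.777, b = 2.665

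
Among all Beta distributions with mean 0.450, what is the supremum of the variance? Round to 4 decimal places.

0.2475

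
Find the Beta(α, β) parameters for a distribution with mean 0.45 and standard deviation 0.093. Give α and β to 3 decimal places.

σ² = 0.093² = 0.008649.
With s = α+β, Var = μ(1−μ)/(s+1), so s+1 = (0.45×0.55)/0.008649 = 28.6160 and s = 27.6160.
α = μs = 12.427, β = (1−μ)s = 15.189.

α = 12.427, β = 15.189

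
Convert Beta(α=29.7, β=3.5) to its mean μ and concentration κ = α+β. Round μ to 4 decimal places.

μ = 0.8946, κ = 33.2

κ = α+β = 29.7+3.5 = 33.2; μ = α/κ = 29.7/33.2 = 0.8946.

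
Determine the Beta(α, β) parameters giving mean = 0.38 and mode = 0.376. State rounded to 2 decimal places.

With s = α+β: μ = α/s and mode = (α−1)/(s−2). Eliminating α = μs,
μs − 1 = m(s−2) ⇒ s(μ−m) = 1−2m ⇒ s = 0.248/0.004 = 62.0000.
So α = μs = 23.56, β = (1−μ)s = 38.44.

α = 23.56, β = 38.44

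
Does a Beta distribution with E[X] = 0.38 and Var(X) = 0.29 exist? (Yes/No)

No

For any Beta, Var(X) < E[X]·(1−E[X]).
Here μ(1−μ) = 0.38×0.62 = 0.2356, and 0.29 ≥ 0.2356.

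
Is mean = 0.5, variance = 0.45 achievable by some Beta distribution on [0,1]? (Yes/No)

No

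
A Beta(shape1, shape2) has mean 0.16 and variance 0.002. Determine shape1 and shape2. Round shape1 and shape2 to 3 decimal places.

shape1 = 10.592, shape2 = 55.608

By moment matching, shape1+shape2 = μ(1−μ)/σ² − 1 = (0.16·0.84)/0.002 − 1 = 67.2000 − 1 = 66.2000.
Since shape1/(shape1+shape2) = μ, shape1 = 0.16·66.2000 = 10.592 and shape2 = 0.84·66.2000 = 55.608.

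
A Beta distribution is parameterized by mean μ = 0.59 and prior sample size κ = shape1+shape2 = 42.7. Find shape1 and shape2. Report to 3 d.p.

Split κ in proportion μ : (1−μ): shape1 = 0.59·42.7 = 25.193, shape2 = 42.7 − 25.193 = 17.507.

shape1 = 25.193, shape2 = 17.507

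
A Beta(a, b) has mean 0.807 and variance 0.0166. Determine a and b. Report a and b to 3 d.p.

a = 6.765, b = 1.618

By moment matching, a+b = μ(1−μ)/σ² − 1 = (0.807·0.193)/0.0166 − 1 = 9.3826 − 1 = 8.3826.
Since a/(a+b) = μ, a = 0.807·8.3826 = 6.765 and b = 0.193·8.3826 = 1.618.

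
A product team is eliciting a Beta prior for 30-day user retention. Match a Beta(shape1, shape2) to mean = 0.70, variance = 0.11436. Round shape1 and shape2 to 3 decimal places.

Write ν = shape1+shape2; then shape1 = μν and Var = μ(1−μ)/(ν+1).
ν = μ(1−μ)/Var − 1 = 0.2100/0.11436 − 1 = 0.8363.
shape1 = 0.70·0.8363 = 0.585, shape2 = 0.30·0.8363 = 0.251.

shape1 = 0.585, shape2 = 0.251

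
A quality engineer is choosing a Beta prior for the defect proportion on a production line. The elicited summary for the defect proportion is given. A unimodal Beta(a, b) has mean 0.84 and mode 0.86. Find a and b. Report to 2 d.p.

a = 30.24, b = 5.76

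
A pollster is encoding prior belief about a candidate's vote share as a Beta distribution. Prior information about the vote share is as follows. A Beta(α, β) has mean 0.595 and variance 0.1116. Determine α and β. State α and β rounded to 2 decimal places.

Write ν = α+β; then α = μν and Var = μ(1−μ)/(ν+1).
ν = μ(1−μ)/Var − 1 = 0.240975/0.1116 − 1 = 1.1593.
α = 0.595·1.1593 = 0.69, β = 0.405·1.1593 = 0.47.

α = 0.69, β = 0.47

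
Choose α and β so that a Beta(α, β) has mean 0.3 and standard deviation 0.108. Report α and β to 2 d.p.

α = 5.10, β = 11.90

Variance = 0.108² = 0.011664. The moment-matching identity α+β = μ(1−μ)/Var − 1 gives
α+β = 0.21/0.011664 − 1 = 17.0041, so α = μ·17.0041 = 5.10 and β = (1−μ)·17.0041 = 11.90.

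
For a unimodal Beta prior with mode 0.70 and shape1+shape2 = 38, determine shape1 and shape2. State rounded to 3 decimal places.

shape1 = 26.200, shape2 = 11.800

Since the density peak of Beta(shape1,shape2) is at (shape1−1)/(shape1+shape2−2),
shape1 = 1 + 0.70(38−2) = 26.200 and shape2 = 38 − 26.200 = 11.800.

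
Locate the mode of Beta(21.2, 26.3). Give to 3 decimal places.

With α,β > 1, mode = (α−1)/(α+β−2) = 20.2/45.5 = 0.444.

0.444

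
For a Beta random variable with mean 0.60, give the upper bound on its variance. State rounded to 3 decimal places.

0.240

Var = μ(1−μ)/(α+β+1), which approaches μ(1−μ) as α+β → 0.
So the supremum is μ(1−μ) = 0.60×0.40 = 0.240.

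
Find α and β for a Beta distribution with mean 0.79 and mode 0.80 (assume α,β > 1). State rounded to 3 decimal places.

α = 47.400, β = 12.600

With s = α+β: μ = α/s and mode = (α−1)/(s−2). Eliminating α = μs,
μs − 1 = m(s−2) ⇒ s(μ−m) = 1−2m ⇒ s = -0.60/-0.01 = 60.0000.
So α = μs = 47.400, β = (1−μ)s = 12.600.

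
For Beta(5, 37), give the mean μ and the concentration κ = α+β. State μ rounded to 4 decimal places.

μ = 0.1190, κ = 42

κ = α+β = 5+37 = 42; μ = α/κ = 5/42 = 0.1190.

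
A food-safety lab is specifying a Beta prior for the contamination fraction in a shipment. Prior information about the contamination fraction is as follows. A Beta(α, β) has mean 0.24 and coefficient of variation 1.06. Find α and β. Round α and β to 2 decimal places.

σ = CV·μ = 1.06×0.24 = 0.25440, so σ² = 0.064719.
s+1 = μ(1−μ)/σ² = 0.1824/0.064719 = 2.8183, so s = α+β = 1.8183.
α = μs = 0.44, β = (1−μ)s = 1.38.

α = 0.44, β = 1.38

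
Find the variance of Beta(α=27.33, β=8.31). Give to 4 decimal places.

0.0049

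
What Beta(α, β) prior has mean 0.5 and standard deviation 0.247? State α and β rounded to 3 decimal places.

α = 1.549, β = 1.549

First σ² = 0.061009. Setting α = μn, β = (1−μ)n with n = α+β,
μ(1−μ)/(n+1) = 0.061009 ⇒ n+1 = 0.25/0.061009 = 4.0978 ⇒ n = 3.0978.
Hence α = 0.5×3.0978 = 1.549, β = 0.5×3.0978 = 1.549.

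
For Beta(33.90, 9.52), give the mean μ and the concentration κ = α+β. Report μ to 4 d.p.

κ = α+β = 33.90+9.52 = 43.42; μ = α/κ = 33.90/43.42 = 0.7807.

μ = 0.7807, κ = 43.42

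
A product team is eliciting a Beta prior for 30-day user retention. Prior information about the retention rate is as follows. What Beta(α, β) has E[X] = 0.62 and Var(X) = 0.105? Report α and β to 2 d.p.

By moment matching, α+β = μ(1−μ)/σ² − 1 = (0.62·0.38)/0.105 − 1 = 2.2438 − 1 = 1.2438.
Since α/(α+β) = μ, α = 0.62·1.2438 = 0.77 and β = 0.38·1.2438 = 0.47.

α = 0.77, β = 0.47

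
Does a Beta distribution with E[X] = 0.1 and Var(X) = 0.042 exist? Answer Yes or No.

Yes

For any Beta, Var(X) < E[X]·(1−E[X]).
Here μ(1−μ) = 0.1×0.9 = 0.09, and 0.042 < 0.09.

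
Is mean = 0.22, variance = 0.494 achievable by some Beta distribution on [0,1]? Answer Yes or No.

No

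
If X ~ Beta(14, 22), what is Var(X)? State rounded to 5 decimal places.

0.00642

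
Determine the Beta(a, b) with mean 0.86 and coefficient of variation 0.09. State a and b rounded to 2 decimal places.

σ = CV·μ = 0.09×0.86 = 0.07740, so σ² = 0.005991.
s+1 = μ(1−μ)/σ² = 0.1204/0.005991 = 20.0976, so s = a+b = 19.0976.
a = μs = 16.42, b = (1−μ)s = 2.67.

a = 16.42, b = 2.67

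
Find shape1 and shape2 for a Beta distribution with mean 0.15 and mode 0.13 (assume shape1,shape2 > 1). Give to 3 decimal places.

shape1 = 5.550, shape2 = 31.450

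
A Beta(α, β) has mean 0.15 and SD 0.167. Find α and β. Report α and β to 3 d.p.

α = 0.536, β = 3.036

σ² = 0.167² = 0.027889.
With s = α+β, Var = μ(1−μ)/(s+1), so s+1 = (0.15×0.85)/0.027889 = 4.5717 and s = 3.5717.
α = μs = 0.536, β = (1−μ)s = 3.036.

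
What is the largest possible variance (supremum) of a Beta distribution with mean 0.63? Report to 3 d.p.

For fixed mean μ the Beta variance is μ(1−μ)/(α+β+1), increasing as α+β decreases.
Its least upper bound (not attained) is μ(1−μ) = 0.63·0.37 = 0.233.

0.233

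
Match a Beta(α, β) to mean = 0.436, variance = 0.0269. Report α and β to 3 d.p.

Write ν = α+β; then α = μν and Var = μ(1−μ)/(ν+1).
ν = μ(1−μ)/Var − 1 = 0.245904/0.0269 − 1 = 8.1414.
α = 0.436·8.1414 = 3.550, β = 0.564·8.1414 = 4.592.

α = 3.550, β = 4.592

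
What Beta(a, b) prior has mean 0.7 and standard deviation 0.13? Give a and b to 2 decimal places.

Variance = 0.13² = 0.0169. The moment-matching identity a+b = μ(1−μ)/Var − 1 gives
a+b = 0.21/0.0169 − 1 = 11.4260, so a = μ·11.4260 = 8.00 and b = (1−μ)·11.4260 = 3.43.

a = 8.00, b = 3.43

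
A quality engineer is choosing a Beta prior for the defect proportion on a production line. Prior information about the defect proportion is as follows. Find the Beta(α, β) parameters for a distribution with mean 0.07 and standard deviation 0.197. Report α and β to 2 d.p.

α = 0.05, β = 0.63

First σ² = 0.038809. Setting α = μn, β = (1−μ)n with n = α+β,
μ(1−μ)/(n+1) = 0.038809 ⇒ n+1 = 0.0651/0.038809 = 1.6774 ⇒ n = 0.6774.
Hence α = 0.07×0.6774 = 0.05, β = 0.93×0.6774 = 0.63.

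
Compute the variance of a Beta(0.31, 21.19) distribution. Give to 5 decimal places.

0.00063

Var = αβ/[(α+β)²(α+β+1)] = (0.31×21.19)/(21.50²×22.50) = 6.5689/10400.625000 = 0.00063.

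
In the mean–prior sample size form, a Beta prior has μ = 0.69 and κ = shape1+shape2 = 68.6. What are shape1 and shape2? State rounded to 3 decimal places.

shape1 = 47.334, shape2 = 21.266

shape1 = μκ = 0.69×68.6 = 47.334 and shape2 = (1−μ)κ = 0.31×68.6 = 21.266.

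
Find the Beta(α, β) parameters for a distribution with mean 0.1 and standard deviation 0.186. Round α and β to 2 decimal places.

σ² = 0.186² = 0.034596.
With s = α+β, Var = μ(1−μ)/(s+1), so s+1 = (0.1×0.9)/0.034596 = 2.6015 and s = 1.6015.
α = μs = 0.16, β = (1−μ)s = 1.44.

α = 0.16, β = 1.44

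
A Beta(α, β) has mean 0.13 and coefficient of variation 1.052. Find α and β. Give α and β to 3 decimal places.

α = 0.656, β = 4.391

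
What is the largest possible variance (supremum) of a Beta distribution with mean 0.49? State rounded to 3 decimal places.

For fixed mean μ the Beta variance is μ(1−μ)/(α+β+1), increasing as α+β decreases.
Its least upper bound (not attained) is μ(1−μ) = 0.49·0.51 = 0.250.

0.250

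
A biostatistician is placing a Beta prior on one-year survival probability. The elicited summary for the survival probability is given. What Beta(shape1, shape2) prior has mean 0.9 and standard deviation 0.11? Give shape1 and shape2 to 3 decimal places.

shape1 = 5.794, shape2 = 0.644

First σ² = 0.0121. Setting shape1 = μn, shape2 = (1−μ)n with n = shape1+shape2,
μ(1−μ)/(n+1) = 0.0121 ⇒ n+1 = 0.09/0.0121 = 7.4380 ⇒ n = 6.4380.
Hence shape1 = 0.9×6.4380 = 5.794, shape2 = 0.1×6.4380 = 0.644.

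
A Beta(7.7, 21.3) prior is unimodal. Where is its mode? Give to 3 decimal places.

The density x^(α−1)(1−x)^(β−1) is maximised at (α−1)/(α+β−2) = 6.7/27.0 = 0.248.

0.248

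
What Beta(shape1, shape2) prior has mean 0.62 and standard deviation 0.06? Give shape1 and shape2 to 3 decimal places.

shape1 = 39.956, shape2 = 24.489

Variance = 0.06² = 0.0036. The moment-matching identity shape1+shape2 = μ(1−μ)/Var − 1 gives
shape1+shape2 = 0.2356/0.0036 − 1 = 64.4444, so shape1 = μ·64.4444 = 39.956 and shape2 = (1−μ)·64.4444 = 24.489.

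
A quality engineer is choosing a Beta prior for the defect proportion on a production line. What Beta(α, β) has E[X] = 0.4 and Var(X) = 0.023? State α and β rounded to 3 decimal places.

Let s = α+β. The Beta variance is μ(1−μ)/(s+1).
So s+1 = μ(1−μ)/σ² = (0.4×0.6)/0.023 = 0.24/0.023 = 10.4348, giving s = 9.4348.
Then α = μs = 0.4×9.4348 = 3.774 and β = (1−μ)s = 0.6×9.4348 = 5.661.

α = 3.774, β = 5.661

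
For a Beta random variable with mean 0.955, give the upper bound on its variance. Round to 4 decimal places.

0.0430

Var = μ(1−μ)/(α+β+1), which approaches μ(1−μ) as α+β → 0.
So the supremum is μ(1−μ) = 0.955×0.045 = 0.0430.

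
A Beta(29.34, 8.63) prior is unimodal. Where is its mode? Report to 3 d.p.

The density x^(α−1)(1−x)^(β−1) is maximised at (α−1)/(α+β−2) = 28.34/35.97 = 0.788.

0.788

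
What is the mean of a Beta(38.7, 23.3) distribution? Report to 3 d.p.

0.624

E[X] = α/(α+β) = 38.7/62.0 = 0.624.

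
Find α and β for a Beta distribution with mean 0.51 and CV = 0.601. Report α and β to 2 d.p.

Var = (CV·μ)² = (0.601×0.51)² = 0.093948.
α+β = μ(1−μ)/Var − 1 = 0.2499/0.093948 − 1 = 1.6600.
Thus α = 0.51·1.6600 = 0.85 and β = 0.49·1.6600 = 0.81.

α = 0.85, β = 0.81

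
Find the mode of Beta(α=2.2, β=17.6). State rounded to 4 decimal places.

0.0674

The density x^(α−1)(1−x)^(β−1) is maximised at (α−1)/(α+β−2) = 1.2/17.8 = 0.0674.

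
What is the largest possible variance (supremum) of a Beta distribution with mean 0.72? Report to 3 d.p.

For fixed mean μ the Beta variance is μ(1−μ)/(α+β+1), increasing as α+β decreases.
Its least upper bound (not attained) is μ(1−μ) = 0.72·0.28 = 0.202.

0.202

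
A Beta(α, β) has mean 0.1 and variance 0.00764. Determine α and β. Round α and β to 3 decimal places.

α = 1.078, β = 9.702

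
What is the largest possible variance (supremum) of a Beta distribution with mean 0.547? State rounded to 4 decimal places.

0.2478

For fixed mean μ the Beta variance is μ(1−μ)/(α+β+1), increasing as α+β decreases.
Its least upper bound (not attained) is μ(1−μ) = 0.547·0.453 = 0.2478.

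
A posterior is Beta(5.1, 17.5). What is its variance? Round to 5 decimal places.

0.00740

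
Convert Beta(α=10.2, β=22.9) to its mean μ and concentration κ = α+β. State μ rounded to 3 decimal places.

κ = α+β = 10.2+22.9 = 33.1; μ = α/κ = 10.2/33.1 = 0.308.

μ = 0.308, κ = 33.1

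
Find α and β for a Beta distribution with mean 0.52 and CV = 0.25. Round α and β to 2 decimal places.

α = 7.16, β = 6.61

σ = CV·μ = 0.25×0.52 = 0.13000, so σ² = 0.016900.
s+1 = μ(1−μ)/σ² = 0.2496/0.016900 = 14.7692, so s = α+β = 13.7692.
α = μs = 7.16, β = (1−μ)s = 6.61.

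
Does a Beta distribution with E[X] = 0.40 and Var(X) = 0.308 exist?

For any Beta, Var(X) < E[X]·(1−E[X]).
Here μ(1−μ) = 0.40×0.60 = 0.2400, and 0.308 ≥ 0.2400.

No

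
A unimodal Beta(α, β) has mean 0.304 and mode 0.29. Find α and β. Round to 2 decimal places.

α = 9.12, β = 20.88

Let s = α+β. Mean gives α = μs = 0.304s; mode gives (α−1)/(s−2) = 0.29.
Substituting: 0.304s − 1 = 0.29(s−2) = 0.29s − 0.58, so 0.014s = 0.42 and s = 30.0000.
Then α = 0.304×30.0000 = 9.12 and β = s−α = 20.88.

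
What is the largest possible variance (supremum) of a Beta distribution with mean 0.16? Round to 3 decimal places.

Var = μ(1−μ)/(α+β+1), which approaches μ(1−μ) as α+β → 0.
So the supremum is μ(1−μ) = 0.16×0.84 = 0.134.

0.134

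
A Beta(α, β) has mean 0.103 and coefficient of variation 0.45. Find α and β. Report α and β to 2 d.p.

σ = CV·μ = 0.45×0.103 = 0.04635, so σ² = 0.002148.
s+1 = μ(1−μ)/σ² = 0.092391/0.002148 = 43.0061, so s = α+β = 42.0061.
α = μs = 4.33, β = (1−μ)s = 37.68.

α = 4.33, β = 37.68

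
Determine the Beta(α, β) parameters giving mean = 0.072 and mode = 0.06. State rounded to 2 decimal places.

α = 5.28, β = 68.05

Let s = α+β. Mean gives α = μs = 0.072s; mode gives (α−1)/(s−2) = 0.06.
Substituting: 0.072s − 1 = 0.06(s−2) = 0.06s − 0.12, so 0.012s = 0.88 and s = 73.3333.
Then α = 0.072×73.3333 = 5.28 and β = s−α = 68.05.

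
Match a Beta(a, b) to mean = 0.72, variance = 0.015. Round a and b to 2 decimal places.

Let s = a+b. The Beta variance is μ(1−μ)/(s+1).
So s+1 = μ(1−μ)/σ² = (0.72×0.28)/0.015 = 0.2016/0.015 = 13.4400, giving s = 12.4400.
Then a = μs = 0.72×12.4400 = 8.96 and b = (1−μ)s = 0.28×12.4400 = 3.48.

a = 8.96, b = 3.48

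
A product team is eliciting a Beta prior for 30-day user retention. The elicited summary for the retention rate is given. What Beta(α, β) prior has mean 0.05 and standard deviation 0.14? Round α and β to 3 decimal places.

Variance = 0.14² = 0.0196. The moment-matching identity α+β = μ(1−μ)/Var − 1 gives
α+β = 0.0475/0.0196 − 1 = 1.4235, so α = μ·1.4235 = 0.071 and β = (1−μ)·1.4235 = 1.352.

α = 0.071, β = 1.352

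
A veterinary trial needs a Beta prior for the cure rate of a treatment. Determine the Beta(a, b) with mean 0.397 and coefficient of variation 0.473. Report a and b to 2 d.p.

σ = CV·μ = 0.473×0.397 = 0.18778, so σ² = 0.035262.
s+1 = μ(1−μ)/σ² = 0.239391/0.035262 = 6.7890, so s = a+b = 5.7890.
a = μs = 2.30, b = (1−μ)s = 3.49.

a = 2.30, b = 3.49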